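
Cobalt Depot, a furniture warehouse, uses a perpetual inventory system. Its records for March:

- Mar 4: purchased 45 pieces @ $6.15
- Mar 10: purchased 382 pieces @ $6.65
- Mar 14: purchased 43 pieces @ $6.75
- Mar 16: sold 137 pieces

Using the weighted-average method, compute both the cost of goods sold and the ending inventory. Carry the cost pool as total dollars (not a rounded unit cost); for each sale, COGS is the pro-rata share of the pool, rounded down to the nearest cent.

COGS = $905.74; ending inventory = $2,201.56

After Mar 4: 45 on hand, pool $276.75 (≈ $6.1500 each)
After Mar 10: 427 on hand, pool $2,817.05 (≈ $6.5973 each)
After Mar 14: 470 on hand, pool $3,107.30 (≈ $6.6113 each)
Mar 16, sell 137: 137/470 × $3,107.30 → $905.74
Ending inventory (cost pool remaining) = $2,201.56
Check: goods available $3,107.30 = COGS $905.74 + ending $2,201.56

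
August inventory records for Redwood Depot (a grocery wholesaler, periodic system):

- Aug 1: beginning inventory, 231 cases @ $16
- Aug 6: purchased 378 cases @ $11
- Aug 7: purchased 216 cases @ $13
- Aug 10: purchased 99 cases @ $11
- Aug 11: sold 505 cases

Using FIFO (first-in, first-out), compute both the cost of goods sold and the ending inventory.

COGS = $6,710; ending inventory = $5,041

Aug 11, 505 sold [FIFO — oldest first]: 231 @ $16 + 274 @ $11 = $6,710
Ending inventory: 104 @ $11 + 216 @ $13 + 99 @ $11 = $5,041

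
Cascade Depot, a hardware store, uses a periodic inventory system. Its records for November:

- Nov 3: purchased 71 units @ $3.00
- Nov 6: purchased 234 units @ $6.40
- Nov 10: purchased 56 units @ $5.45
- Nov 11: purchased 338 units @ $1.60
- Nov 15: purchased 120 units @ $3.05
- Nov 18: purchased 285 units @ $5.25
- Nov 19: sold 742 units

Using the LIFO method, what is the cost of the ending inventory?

Nov 19, 742 sold [LIFO — newest first]: 285 @ $5.25 + 120 @ $3.05 + 337 @ $1.60 = $2,401.45
Ending inventory: 71 @ $3.00 + 234 @ $6.40 + 56 @ $5.45 + 1 @ $1.60 = $2,017.40

Ending inventory = $2,017.40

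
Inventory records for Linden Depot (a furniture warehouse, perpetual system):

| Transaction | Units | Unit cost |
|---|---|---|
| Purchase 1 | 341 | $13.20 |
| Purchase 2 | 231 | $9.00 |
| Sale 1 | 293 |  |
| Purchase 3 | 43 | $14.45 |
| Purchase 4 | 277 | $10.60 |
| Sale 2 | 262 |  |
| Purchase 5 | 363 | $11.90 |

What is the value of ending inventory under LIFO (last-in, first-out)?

Ending inventory = $8,782.85

Sale 1 (293) [LIFO — newest first]: 231 @ $9.00 + 62 @ $13.20 = $2,897.40
Sale 2 (262) [LIFO — newest first]: 262 @ $10.60 = $2,777.20
Total COGS = $2,897.40 + $2,777.20 = $5,674.60
Ending inventory: 279 @ $13.20 + 43 @ $14.45 + 15 @ $10.60 + 363 @ $11.90 = $8,782.85
Check: goods available $14,457.45 = COGS $5,674.60 + ending $8,782.85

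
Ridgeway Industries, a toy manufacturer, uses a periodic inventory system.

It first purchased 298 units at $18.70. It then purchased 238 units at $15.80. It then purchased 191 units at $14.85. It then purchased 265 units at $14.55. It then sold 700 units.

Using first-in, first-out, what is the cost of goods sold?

Sale 1 (700) [FIFO — oldest first]: 298 @ $18.70 + 238 @ $15.80 + 164 @ $14.85 = $11,768.40
Ending inventory: 27 @ $14.85 + 265 @ $14.55 = $4,256.70

COGS = $11,768.40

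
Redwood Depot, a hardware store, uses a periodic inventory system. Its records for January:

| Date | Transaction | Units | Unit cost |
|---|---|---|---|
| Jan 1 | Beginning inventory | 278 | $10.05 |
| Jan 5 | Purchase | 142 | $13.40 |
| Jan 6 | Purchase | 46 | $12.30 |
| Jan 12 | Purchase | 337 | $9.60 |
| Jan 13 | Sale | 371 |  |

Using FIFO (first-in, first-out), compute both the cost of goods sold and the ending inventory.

Jan 13, 371 sold [FIFO — oldest first]: 278 @ $10.05 + 93 @ $13.40 = $4,040.10
Ending inventory: 49 @ $13.40 + 46 @ $12.30 + 337 @ $9.60 = $4,457.60

COGS = $4,040.10; ending inventory = $4,457.60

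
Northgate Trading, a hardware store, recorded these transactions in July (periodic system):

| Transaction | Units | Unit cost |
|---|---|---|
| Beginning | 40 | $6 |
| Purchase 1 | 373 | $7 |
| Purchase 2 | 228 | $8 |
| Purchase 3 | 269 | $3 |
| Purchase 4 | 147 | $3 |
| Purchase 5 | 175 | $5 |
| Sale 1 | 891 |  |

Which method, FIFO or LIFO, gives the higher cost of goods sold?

FIFO COGS: 40 @ $6 + 373 @ $7 + 228 @ $8 + 250 @ $3 = $5,425
LIFO COGS: 175 @ $5 + 147 @ $3 + 269 @ $3 + 228 @ $8 + 72 @ $7 = $4,451

FIFO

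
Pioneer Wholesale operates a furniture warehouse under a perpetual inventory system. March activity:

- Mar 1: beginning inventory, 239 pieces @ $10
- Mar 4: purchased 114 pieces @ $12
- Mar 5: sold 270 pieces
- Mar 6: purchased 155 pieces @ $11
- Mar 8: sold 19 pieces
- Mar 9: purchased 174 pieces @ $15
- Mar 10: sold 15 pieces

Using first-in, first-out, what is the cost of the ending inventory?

Mar 5, 270 sold [FIFO — oldest first]: 239 @ $10 + 31 @ $12 = $2,762
Mar 8, 19 sold [FIFO — oldest first]: 19 @ $12 = $228
Mar 10, 15 sold [FIFO — oldest first]: 15 @ $12 = $180
Total COGS = $2,762 + $228 + $180 = $3,170
Ending inventory: 49 @ $12 + 155 @ $11 + 174 @ $15 = $4,903

Ending inventory = $4,903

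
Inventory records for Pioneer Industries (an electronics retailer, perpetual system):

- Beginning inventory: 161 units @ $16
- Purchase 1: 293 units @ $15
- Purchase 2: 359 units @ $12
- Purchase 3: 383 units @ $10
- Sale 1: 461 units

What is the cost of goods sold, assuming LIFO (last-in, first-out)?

COGS = $4,766

Sale 1 (461) [LIFO — newest first]: 383 @ $10 + 78 @ $12 = $4,766
Ending inventory: 161 @ $16 + 293 @ $15 + 281 @ $12 = $10,343
Check: goods available $15,109 = COGS $4,766 + ending $10,343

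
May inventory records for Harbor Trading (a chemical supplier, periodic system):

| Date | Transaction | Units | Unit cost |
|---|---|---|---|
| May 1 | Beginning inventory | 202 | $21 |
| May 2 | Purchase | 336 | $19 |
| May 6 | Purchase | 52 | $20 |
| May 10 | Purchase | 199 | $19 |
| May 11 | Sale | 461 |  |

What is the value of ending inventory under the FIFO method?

Ending inventory = $6,284

May 11, 461 sold [FIFO — oldest first]: 202 @ $21 + 259 @ $19 = $9,163
Ending inventory: 77 @ $19 + 52 @ $20 + 199 @ $19 = $6,284
Check: goods available $15,447 = COGS $9,163 + ending $6,284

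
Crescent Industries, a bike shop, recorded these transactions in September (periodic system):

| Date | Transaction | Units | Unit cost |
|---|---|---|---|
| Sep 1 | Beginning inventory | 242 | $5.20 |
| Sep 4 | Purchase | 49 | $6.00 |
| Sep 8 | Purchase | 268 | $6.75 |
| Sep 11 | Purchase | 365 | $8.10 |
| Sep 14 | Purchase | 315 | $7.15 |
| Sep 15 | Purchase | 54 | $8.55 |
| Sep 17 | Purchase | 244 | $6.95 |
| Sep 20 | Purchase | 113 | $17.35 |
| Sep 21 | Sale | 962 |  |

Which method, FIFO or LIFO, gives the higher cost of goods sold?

FIFO COGS: 242 @ $5.20 + 49 @ $6.00 + 268 @ $6.75 + 365 @ $8.10 + 38 @ $7.15 = $6,589.60
LIFO COGS: 113 @ $17.35 + 244 @ $6.95 + 54 @ $8.55 + 315 @ $7.15 + 236 @ $8.10 = $8,281.90

LIFO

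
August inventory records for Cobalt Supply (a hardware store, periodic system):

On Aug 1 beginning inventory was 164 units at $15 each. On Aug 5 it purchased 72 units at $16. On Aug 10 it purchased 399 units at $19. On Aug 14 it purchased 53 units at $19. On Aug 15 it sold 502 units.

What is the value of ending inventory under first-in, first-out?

Ending inventory = $3,534

Aug 15, 502 sold [FIFO — oldest first]: 164 @ $15 + 72 @ $16 + 266 @ $19 = $8,666
Ending inventory: 133 @ $19 + 53 @ $19 = $3,534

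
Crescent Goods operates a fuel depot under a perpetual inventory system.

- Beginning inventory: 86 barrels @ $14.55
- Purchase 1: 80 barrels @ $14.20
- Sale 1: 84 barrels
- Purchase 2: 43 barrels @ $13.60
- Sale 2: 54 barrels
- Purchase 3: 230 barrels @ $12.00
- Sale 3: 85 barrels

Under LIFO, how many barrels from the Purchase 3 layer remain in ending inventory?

145

Sale 1 (84) [LIFO — newest first]: 80 @ $14.20 + 4 @ $14.55 = $1,194.20
Sale 2 (54) [LIFO — newest first]: 43 @ $13.60 + 11 @ $14.55 = $744.85
Sale 3 (85) [LIFO — newest first]: 85 @ $12.00 = $1,020.00
Total COGS = $1,194.20 + $744.85 + $1,020.00 = $2,959.05
Ending inventory: 71 @ $14.55 + 145 @ $12.00 = $2,773.05
Check: goods available $5,732.10 = COGS $2,959.05 + ending $2,773.05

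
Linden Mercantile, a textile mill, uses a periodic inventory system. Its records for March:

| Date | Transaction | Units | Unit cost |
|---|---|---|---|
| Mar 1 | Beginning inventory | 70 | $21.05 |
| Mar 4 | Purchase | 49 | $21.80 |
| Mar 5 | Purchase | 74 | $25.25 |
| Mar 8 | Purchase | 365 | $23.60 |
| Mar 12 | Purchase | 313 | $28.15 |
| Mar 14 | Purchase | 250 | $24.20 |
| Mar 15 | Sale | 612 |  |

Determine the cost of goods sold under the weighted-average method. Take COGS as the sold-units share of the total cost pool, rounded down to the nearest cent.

COGS = $15,223.65

Mar 15, sell 612: 612/1121 × $27,885.15 → $15,223.65
Ending inventory (cost pool remaining) = $12,661.50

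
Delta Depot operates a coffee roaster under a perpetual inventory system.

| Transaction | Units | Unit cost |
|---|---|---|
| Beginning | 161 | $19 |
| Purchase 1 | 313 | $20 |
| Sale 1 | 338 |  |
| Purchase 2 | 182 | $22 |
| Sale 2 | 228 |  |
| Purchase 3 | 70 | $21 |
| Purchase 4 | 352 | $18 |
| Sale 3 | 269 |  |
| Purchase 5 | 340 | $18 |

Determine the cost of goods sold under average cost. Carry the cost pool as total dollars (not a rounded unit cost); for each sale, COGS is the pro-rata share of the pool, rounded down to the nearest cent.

COGS = $16,527.21

After Beginning: 161 on hand, pool $3,059.00 (≈ $19.0000 each)
After Purchase 1: 474 on hand, pool $9,319.00 (≈ $19.6603 each)
Sale 1, sell 338: 338/474 × $9,319.00 → $6,645.19
After Purchase 2: 318 on hand, pool $6,677.81 (≈ $20.9994 each)
Sale 2, sell 228: 228/318 × $6,677.81 → $4,787.86
After Purchase 3: 160 on hand, pool $3,359.95 (≈ $20.9997 each)
After Purchase 4: 512 on hand, pool $9,695.95 (≈ $18.9374 each)
Sale 3, sell 269: 269/512 × $9,695.95 → $5,094.16
After Purchase 5: 583 on hand, pool $10,721.79 (≈ $18.3907 each)
Total COGS = $6,645.19 + $4,787.86 + $5,094.16 = $16,527.21
Ending inventory (cost pool remaining) = $10,721.79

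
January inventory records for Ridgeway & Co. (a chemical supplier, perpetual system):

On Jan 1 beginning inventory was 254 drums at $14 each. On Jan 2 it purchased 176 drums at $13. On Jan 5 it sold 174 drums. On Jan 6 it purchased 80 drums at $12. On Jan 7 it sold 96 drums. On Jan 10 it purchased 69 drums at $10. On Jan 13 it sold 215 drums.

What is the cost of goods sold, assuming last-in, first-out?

COGS = $6,178

Jan 5, 174 sold [LIFO — newest first]: 174 @ $13 = $2,262
Jan 7, 96 sold [LIFO — newest first]: 80 @ $12 + 2 @ $13 + 14 @ $14 = $1,182
Jan 13, 215 sold [LIFO — newest first]: 69 @ $10 + 146 @ $14 = $2,734
Total COGS = $2,262 + $1,182 + $2,734 = $6,178
Ending inventory: 94 @ $14 = $1,316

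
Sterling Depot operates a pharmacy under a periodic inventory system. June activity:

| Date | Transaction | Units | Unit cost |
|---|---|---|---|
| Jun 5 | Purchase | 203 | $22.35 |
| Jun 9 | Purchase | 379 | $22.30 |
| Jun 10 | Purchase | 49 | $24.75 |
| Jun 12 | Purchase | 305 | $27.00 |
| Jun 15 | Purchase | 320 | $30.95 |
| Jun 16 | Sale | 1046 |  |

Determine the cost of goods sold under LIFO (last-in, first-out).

COGS = $27,647.35

Jun 16, 1046 sold [LIFO — newest first]: 320 @ $30.95 + 305 @ $27.00 + 49 @ $24.75 + 372 @ $22.30 = $27,647.35
Ending inventory: 203 @ $22.35 + 7 @ $22.30 = $4,693.15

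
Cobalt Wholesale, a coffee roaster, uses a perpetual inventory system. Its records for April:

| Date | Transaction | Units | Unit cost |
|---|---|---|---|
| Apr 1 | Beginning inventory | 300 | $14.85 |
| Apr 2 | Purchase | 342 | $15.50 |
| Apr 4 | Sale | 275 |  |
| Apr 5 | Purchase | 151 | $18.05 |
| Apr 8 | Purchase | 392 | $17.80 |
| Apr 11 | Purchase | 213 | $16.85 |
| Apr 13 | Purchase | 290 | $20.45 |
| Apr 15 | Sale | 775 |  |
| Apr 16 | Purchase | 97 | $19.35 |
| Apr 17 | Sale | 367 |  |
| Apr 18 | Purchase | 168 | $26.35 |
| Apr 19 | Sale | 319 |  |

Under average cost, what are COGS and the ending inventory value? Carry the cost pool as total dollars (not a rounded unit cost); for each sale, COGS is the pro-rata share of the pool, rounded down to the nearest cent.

After Apr 1: 300 on hand, pool $4,455.00 (≈ $14.8500 each)
After Apr 2: 642 on hand, pool $9,756.00 (≈ $15.1963 each)
Apr 4, sell 275: 275/642 × $9,756.00 → $4,178.97
After Apr 5: 518 on hand, pool $8,302.58 (≈ $16.0281 each)
After Apr 8: 910 on hand, pool $15,280.18 (≈ $16.7914 each)
After Apr 11: 1123 on hand, pool $18,869.23 (≈ $16.8025 each)
After Apr 13: 1413 on hand, pool $24,799.73 (≈ $17.5511 each)
Apr 15, sell 775: 775/1413 × $24,799.73 → $13,602.11
After Apr 16: 735 on hand, pool $13,074.57 (≈ $17.7885 each)
Apr 17, sell 367: 367/735 × $13,074.57 → $6,528.39
After Apr 18: 536 on hand, pool $10,972.98 (≈ $20.4720 each)
Apr 19, sell 319: 319/536 × $10,972.98 → $6,530.56
Total COGS = $4,178.97 + $13,602.11 + $6,528.39 + $6,530.56 = $30,840.03
Ending inventory (cost pool remaining) = $4,442.42

COGS = $30,840.03; ending inventory = $4,442.42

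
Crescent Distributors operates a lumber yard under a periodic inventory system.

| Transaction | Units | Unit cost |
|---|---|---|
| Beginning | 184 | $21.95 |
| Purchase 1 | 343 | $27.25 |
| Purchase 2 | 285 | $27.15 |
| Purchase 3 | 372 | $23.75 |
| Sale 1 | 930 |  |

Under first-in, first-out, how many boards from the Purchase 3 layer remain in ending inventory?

254

Sale 1 (930) [FIFO — oldest first]: 184 @ $21.95 + 343 @ $27.25 + 285 @ $27.15 + 118 @ $23.75 = $23,925.80
Ending inventory: 254 @ $23.75 = $6,032.50
Check: goods available $29,958.30 = COGS $23,925.80 + ending $6,032.50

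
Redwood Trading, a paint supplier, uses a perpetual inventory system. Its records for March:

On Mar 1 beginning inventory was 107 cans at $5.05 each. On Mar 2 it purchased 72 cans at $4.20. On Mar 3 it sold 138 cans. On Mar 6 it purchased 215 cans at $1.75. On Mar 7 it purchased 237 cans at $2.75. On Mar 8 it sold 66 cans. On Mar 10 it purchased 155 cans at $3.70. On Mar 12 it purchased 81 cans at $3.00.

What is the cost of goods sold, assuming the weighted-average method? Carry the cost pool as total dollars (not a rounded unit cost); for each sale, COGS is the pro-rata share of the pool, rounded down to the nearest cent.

After Mar 1: 107 on hand, pool $540.35 (≈ $5.0500 each)
After Mar 2: 179 on hand, pool $842.75 (≈ $4.7081 each)
Mar 3, sell 138: 138/179 × $842.75 → $649.71
After Mar 6: 256 on hand, pool $569.29 (≈ $2.2238 each)
After Mar 7: 493 on hand, pool $1,221.04 (≈ $2.4768 each)
Mar 8, sell 66: 66/493 × $1,221.04 → $163.46
After Mar 10: 582 on hand, pool $1,631.08 (≈ $2.8025 each)
After Mar 12: 663 on hand, pool $1,874.08 (≈ $2.8267 each)
Total COGS = $649.71 + $163.46 = $813.17
Ending inventory (cost pool remaining) = $1,874.08

COGS = $813.17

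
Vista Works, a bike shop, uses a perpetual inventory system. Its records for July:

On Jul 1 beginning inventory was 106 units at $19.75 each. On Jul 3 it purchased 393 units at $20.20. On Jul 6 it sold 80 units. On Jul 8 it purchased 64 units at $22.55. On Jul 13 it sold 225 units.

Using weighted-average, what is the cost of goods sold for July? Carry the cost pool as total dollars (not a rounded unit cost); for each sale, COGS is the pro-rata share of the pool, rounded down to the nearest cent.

COGS = $6,204.75

After Jul 1: 106 on hand, pool $2,093.50 (≈ $19.7500 each)
After Jul 3: 499 on hand, pool $10,032.10 (≈ $20.1044 each)
Jul 6, sell 80: 80/499 × $10,032.10 → $1,608.35
After Jul 8: 483 on hand, pool $9,866.95 (≈ $20.4285 each)
Jul 13, sell 225: 225/483 × $9,866.95 → $4,596.40
Total COGS = $1,608.35 + $4,596.40 = $6,204.75
Ending inventory (cost pool remaining) = $5,270.55
Check: goods available $11,475.30 = COGS $6,204.75 + ending $5,270.55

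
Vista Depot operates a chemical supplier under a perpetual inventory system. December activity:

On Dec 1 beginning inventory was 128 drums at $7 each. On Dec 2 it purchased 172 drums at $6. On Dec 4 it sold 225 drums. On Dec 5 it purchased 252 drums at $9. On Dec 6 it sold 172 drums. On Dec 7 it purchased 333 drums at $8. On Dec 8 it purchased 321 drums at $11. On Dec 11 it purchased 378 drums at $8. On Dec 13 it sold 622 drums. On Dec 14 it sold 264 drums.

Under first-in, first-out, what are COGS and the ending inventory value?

COGS = $11,007; ending inventory = $2,408

Dec 4, 225 sold [FIFO — oldest first]: 128 @ $7 + 97 @ $6 = $1,478
Dec 6, 172 sold [FIFO — oldest first]: 75 @ $6 + 97 @ $9 = $1,323
Dec 13, 622 sold [FIFO — oldest first]: 155 @ $9 + 333 @ $8 + 134 @ $11 = $5,533
Dec 14, 264 sold [FIFO — oldest first]: 187 @ $11 + 77 @ $8 = $2,673
Total COGS = $1,478 + $1,323 + $5,533 + $2,673 = $11,007
Ending inventory: 301 @ $8 = $2,408
Check: goods available $13,415 = COGS $11,007 + ending $2,408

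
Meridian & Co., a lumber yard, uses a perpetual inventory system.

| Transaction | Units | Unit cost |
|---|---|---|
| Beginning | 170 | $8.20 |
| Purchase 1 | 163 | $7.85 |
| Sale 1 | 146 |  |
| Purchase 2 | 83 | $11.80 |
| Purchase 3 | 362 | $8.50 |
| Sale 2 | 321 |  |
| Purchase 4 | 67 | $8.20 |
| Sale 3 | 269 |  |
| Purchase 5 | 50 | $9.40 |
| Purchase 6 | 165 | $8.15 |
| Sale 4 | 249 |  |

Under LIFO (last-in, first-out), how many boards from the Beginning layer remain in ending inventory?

75

Sale 1 (146) [LIFO — newest first]: 146 @ $7.85 = $1,146.10
Sale 2 (321) [LIFO — newest first]: 321 @ $8.50 = $2,728.50
Sale 3 (269) [LIFO — newest first]: 67 @ $8.20 + 41 @ $8.50 + 83 @ $11.80 + 17 @ $7.85 + 61 @ $8.20 = $2,510.95
Sale 4 (249) [LIFO — newest first]: 165 @ $8.15 + 50 @ $9.40 + 34 @ $8.20 = $2,093.55
Total COGS = $1,146.10 + $2,728.50 + $2,510.95 + $2,093.55 = $8,479.10
Ending inventory: 75 @ $8.20 = $615.00
Check: goods available $9,094.10 = COGS $8,479.10 + ending $615.00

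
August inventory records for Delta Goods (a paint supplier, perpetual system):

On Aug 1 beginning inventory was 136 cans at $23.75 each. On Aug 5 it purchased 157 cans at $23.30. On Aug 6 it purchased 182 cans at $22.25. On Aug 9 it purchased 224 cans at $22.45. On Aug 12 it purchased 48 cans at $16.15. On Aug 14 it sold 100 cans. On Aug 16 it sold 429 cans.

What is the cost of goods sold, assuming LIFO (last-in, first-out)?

COGS = $11,601.00

Aug 14, 100 sold [LIFO — newest first]: 48 @ $16.15 + 52 @ $22.45 = $1,942.60
Aug 16, 429 sold [LIFO — newest first]: 172 @ $22.45 + 182 @ $22.25 + 75 @ $23.30 = $9,658.40
Total COGS = $1,942.60 + $9,658.40 = $11,601.00
Ending inventory: 136 @ $23.75 + 82 @ $23.30 = $5,140.60
Check: goods available $16,741.60 = COGS $11,601.00 + ending $5,140.60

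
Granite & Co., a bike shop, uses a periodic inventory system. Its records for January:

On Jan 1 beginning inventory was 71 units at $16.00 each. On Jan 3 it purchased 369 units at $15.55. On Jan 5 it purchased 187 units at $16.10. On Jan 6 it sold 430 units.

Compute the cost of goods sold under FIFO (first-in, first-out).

Jan 6, 430 sold [FIFO — oldest first]: 71 @ $16.00 + 359 @ $15.55 = $6,718.45
Ending inventory: 10 @ $15.55 + 187 @ $16.10 = $3,166.20

COGS = $6,718.45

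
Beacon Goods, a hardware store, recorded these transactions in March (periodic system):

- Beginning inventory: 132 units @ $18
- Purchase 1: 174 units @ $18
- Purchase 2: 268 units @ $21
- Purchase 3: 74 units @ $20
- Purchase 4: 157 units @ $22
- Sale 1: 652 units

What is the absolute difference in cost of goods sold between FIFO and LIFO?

FIFO COGS: 132 @ $18 + 174 @ $18 + 268 @ $21 + 74 @ $20 + 4 @ $22 = $12,704
LIFO COGS: 157 @ $22 + 74 @ $20 + 268 @ $21 + 153 @ $18 = $13,316
Difference = |$12,704 − $13,316| = $612

$612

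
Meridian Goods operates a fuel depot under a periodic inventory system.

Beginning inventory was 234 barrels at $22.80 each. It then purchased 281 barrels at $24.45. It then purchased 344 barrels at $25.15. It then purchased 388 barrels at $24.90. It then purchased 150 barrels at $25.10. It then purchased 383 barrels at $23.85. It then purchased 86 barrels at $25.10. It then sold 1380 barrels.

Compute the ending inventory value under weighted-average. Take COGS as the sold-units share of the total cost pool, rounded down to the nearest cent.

Ending inventory = $11,870.44

Sale 1, sell 1380: 1380/1866 × $45,576.60 → $33,706.16
Ending inventory (cost pool remaining) = $11,870.44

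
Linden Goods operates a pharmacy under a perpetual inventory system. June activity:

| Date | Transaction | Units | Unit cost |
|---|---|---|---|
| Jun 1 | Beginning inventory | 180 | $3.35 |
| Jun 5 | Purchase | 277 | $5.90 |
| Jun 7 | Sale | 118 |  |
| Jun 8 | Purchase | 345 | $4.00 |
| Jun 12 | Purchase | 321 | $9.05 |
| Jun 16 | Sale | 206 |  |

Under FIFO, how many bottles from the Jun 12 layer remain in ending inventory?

Jun 7, 118 sold [FIFO — oldest first]: 118 @ $3.35 = $395.30
Jun 16, 206 sold [FIFO — oldest first]: 62 @ $3.35 + 144 @ $5.90 = $1,057.30
Total COGS = $395.30 + $1,057.30 = $1,452.60
Ending inventory: 133 @ $5.90 + 345 @ $4.00 + 321 @ $9.05 = $5,069.75

321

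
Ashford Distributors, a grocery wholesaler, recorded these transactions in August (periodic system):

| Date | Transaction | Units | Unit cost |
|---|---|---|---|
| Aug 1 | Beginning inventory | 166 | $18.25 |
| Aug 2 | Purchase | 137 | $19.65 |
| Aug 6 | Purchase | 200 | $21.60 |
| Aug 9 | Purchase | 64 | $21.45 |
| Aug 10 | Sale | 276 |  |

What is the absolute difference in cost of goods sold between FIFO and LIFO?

$737.60

FIFO COGS: 166 @ $18.25 + 110 @ $19.65 = $5,191.00
LIFO COGS: 64 @ $21.45 + 200 @ $21.60 + 12 @ $19.65 = $5,928.60
Difference = |$5,191.00 − $5,928.60| = $737.60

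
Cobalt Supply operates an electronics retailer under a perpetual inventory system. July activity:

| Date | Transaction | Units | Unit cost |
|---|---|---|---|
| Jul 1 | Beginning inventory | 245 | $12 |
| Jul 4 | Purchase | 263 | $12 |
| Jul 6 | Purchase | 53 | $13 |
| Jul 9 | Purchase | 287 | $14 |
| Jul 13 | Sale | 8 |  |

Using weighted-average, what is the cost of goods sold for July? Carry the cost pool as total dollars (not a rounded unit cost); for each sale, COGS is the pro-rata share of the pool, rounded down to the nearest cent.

COGS = $101.91

After Jul 1: 245 on hand, pool $2,940.00 (≈ $12.0000 each)
After Jul 4: 508 on hand, pool $6,096.00 (≈ $12.0000 each)
After Jul 6: 561 on hand, pool $6,785.00 (≈ $12.0945 each)
After Jul 9: 848 on hand, pool $10,803.00 (≈ $12.7394 each)
Jul 13, sell 8: 8/848 × $10,803.00 → $101.91
Ending inventory (cost pool remaining) = $10,701.09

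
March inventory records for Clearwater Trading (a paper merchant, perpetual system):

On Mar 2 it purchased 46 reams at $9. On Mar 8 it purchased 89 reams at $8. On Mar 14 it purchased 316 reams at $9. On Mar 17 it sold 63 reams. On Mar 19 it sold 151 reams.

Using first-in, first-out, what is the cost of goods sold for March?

Mar 17, 63 sold [FIFO — oldest first]: 46 @ $9 + 17 @ $8 = $550
Mar 19, 151 sold [FIFO — oldest first]: 72 @ $8 + 79 @ $9 = $1,287
Total COGS = $550 + $1,287 = $1,837
Ending inventory: 237 @ $9 = $2,133

COGS = $1,837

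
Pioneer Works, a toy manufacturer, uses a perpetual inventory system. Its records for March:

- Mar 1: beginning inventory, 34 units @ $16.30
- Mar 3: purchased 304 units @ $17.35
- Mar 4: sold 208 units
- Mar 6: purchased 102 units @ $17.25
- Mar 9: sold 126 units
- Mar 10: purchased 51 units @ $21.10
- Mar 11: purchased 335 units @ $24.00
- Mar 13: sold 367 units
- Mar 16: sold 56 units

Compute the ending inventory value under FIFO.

Mar 4, 208 sold [FIFO — oldest first]: 34 @ $16.30 + 174 @ $17.35 = $3,573.10
Mar 9, 126 sold [FIFO — oldest first]: 126 @ $17.35 = $2,186.10
Mar 13, 367 sold [FIFO — oldest first]: 4 @ $17.35 + 102 @ $17.25 + 51 @ $21.10 + 210 @ $24.00 = $7,945.00
Mar 16, 56 sold [FIFO — oldest first]: 56 @ $24.00 = $1,344.00
Total COGS = $3,573.10 + $2,186.10 + $7,945.00 + $1,344.00 = $15,048.20
Ending inventory: 69 @ $24.00 = $1,656.00
Check: goods available $16,704.20 = COGS $15,048.20 + ending $1,656.00

Ending inventory = $1,656.00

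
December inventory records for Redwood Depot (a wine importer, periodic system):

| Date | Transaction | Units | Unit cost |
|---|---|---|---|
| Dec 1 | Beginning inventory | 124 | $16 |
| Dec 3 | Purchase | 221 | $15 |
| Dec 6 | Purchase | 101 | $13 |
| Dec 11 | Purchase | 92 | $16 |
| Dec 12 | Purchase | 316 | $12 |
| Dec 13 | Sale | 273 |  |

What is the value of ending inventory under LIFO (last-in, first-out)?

Dec 13, 273 sold [LIFO — newest first]: 273 @ $12 = $3,276
Ending inventory: 124 @ $16 + 221 @ $15 + 101 @ $13 + 92 @ $16 + 43 @ $12 = $8,600
Check: goods available $11,876 = COGS $3,276 + ending $8,600

Ending inventory = $8,600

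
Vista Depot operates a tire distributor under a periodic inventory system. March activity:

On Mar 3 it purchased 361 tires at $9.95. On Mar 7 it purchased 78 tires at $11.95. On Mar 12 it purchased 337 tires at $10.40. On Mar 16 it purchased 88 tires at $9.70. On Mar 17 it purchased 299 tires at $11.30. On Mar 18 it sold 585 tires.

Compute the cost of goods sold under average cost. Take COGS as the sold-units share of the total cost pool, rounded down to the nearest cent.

COGS = $6,167.47

Mar 18, sell 585: 585/1163 × $12,261.15 → $6,167.47
Ending inventory (cost pool remaining) = $6,093.68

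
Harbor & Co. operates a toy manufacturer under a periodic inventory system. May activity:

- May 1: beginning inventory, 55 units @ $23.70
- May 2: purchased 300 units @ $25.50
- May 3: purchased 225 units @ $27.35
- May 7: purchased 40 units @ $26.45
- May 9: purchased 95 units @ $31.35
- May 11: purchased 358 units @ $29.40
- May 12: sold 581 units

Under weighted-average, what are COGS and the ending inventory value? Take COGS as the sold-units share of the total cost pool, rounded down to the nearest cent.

COGS = $16,064.78; ending inventory = $13,603.92

May 12, sell 581: 581/1073 × $29,668.70 → $16,064.78
Ending inventory (cost pool remaining) = $13,603.92
Check: goods available $29,668.70 = COGS $16,064.78 + ending $13,603.92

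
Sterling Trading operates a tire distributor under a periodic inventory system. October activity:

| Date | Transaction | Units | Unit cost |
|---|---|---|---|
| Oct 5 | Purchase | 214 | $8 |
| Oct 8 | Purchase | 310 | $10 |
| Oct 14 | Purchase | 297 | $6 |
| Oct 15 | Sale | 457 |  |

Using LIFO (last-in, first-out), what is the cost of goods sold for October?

COGS = $3,382

Oct 15, 457 sold [LIFO — newest first]: 297 @ $6 + 160 @ $10 = $3,382
Ending inventory: 214 @ $8 + 150 @ $10 = $3,212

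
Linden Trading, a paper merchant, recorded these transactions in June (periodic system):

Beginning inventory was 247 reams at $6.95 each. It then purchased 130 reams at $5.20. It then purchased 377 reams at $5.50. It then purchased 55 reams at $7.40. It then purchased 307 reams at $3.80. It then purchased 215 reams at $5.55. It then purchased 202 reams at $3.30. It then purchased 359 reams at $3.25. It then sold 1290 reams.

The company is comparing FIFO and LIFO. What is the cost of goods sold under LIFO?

FIFO COGS: 247 @ $6.95 + 130 @ $5.20 + 377 @ $5.50 + 55 @ $7.40 + 307 @ $3.80 + 174 @ $5.55 = $7,005.45
LIFO COGS: 359 @ $3.25 + 202 @ $3.30 + 215 @ $5.55 + 307 @ $3.80 + 55 @ $7.40 + 152 @ $5.50 = $5,436.20

COGS = $5,436.20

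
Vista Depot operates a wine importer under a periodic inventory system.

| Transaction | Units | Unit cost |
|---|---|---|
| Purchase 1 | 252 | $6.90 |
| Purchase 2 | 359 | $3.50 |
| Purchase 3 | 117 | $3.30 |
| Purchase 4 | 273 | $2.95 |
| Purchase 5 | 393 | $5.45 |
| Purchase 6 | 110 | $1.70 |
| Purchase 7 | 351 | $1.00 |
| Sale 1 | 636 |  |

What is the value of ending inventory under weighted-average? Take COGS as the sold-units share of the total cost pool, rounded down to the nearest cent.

Sale 1, sell 636: 636/1855 × $6,866.60 → $2,354.26
Ending inventory (cost pool remaining) = $4,512.34

Ending inventory = $4,512.34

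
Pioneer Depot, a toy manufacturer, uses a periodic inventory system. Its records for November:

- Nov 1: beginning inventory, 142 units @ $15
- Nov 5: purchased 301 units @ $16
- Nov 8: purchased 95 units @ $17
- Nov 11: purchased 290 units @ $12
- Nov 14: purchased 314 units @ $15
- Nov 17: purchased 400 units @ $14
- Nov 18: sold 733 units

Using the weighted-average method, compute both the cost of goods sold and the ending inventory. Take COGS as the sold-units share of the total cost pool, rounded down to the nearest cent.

COGS = $10,624.69; ending inventory = $11,726.31

Nov 18, sell 733: 733/1542 × $22,351.00 → $10,624.69
Ending inventory (cost pool remaining) = $11,726.31
Check: goods available $22,351.00 = COGS $10,624.69 + ending $11,726.31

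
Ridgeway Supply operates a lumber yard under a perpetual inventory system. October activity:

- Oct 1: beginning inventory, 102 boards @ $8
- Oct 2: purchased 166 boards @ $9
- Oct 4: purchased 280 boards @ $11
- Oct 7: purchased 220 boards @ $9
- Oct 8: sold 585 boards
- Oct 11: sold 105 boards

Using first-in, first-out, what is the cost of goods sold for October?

COGS = $6,668

Oct 8, 585 sold [FIFO — oldest first]: 102 @ $8 + 166 @ $9 + 280 @ $11 + 37 @ $9 = $5,723
Oct 11, 105 sold [FIFO — oldest first]: 105 @ $9 = $945
Total COGS = $5,723 + $945 = $6,668
Ending inventory: 78 @ $9 = $702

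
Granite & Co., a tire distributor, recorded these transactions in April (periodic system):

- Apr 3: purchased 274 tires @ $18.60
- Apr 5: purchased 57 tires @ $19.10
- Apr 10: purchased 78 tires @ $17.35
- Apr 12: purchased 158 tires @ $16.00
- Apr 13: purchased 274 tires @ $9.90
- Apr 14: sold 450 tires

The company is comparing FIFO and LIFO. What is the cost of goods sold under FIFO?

COGS = $8,194.40

FIFO COGS: 274 @ $18.60 + 57 @ $19.10 + 78 @ $17.35 + 41 @ $16.00 = $8,194.40
LIFO COGS: 274 @ $9.90 + 158 @ $16.00 + 18 @ $17.35 = $5,552.90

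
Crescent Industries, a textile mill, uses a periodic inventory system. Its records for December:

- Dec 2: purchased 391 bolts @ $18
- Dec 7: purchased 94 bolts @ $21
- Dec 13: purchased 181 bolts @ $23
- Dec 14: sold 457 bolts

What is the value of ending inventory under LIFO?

Dec 14, 457 sold [LIFO — newest first]: 181 @ $23 + 94 @ $21 + 182 @ $18 = $9,413
Ending inventory: 209 @ $18 = $3,762
Check: goods available $13,175 = COGS $9,413 + ending $3,762

Ending inventory = $3,762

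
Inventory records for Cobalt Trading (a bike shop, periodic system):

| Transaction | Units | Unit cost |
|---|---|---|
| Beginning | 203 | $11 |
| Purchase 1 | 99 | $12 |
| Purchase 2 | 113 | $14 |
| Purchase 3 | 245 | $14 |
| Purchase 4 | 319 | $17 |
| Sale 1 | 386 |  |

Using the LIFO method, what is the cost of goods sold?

Sale 1 (386) [LIFO — newest first]: 319 @ $17 + 67 @ $14 = $6,361
Ending inventory: 203 @ $11 + 99 @ $12 + 113 @ $14 + 178 @ $14 = $7,495

COGS = $6,361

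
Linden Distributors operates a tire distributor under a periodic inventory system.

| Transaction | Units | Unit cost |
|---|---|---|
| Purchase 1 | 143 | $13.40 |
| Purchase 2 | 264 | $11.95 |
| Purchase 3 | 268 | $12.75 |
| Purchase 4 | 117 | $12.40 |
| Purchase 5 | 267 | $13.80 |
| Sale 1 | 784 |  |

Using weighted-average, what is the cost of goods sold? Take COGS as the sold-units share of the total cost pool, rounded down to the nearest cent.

COGS = $10,085.68

Sale 1, sell 784: 784/1059 × $13,623.40 → $10,085.68
Ending inventory (cost pool remaining) = $3,537.72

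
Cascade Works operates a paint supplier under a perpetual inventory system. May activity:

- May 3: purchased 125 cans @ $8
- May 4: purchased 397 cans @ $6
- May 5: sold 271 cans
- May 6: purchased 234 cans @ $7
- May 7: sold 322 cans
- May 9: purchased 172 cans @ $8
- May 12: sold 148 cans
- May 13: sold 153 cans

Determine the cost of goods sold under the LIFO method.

COGS = $6,124

May 5, 271 sold [LIFO — newest first]: 271 @ $6 = $1,626
May 7, 322 sold [LIFO — newest first]: 234 @ $7 + 88 @ $6 = $2,166
May 12, 148 sold [LIFO — newest first]: 148 @ $8 = $1,184
May 13, 153 sold [LIFO — newest first]: 24 @ $8 + 38 @ $6 + 91 @ $8 = $1,148
Total COGS = $1,626 + $2,166 + $1,184 + $1,148 = $6,124
Ending inventory: 34 @ $8 = $272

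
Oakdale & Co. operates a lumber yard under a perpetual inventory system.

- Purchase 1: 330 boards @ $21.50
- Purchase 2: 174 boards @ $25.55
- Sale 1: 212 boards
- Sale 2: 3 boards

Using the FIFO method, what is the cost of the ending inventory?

Sale 1 (212) [FIFO — oldest first]: 212 @ $21.50 = $4,558.00
Sale 2 (3) [FIFO — oldest first]: 3 @ $21.50 = $64.50
Total COGS = $4,558.00 + $64.50 = $4,622.50
Ending inventory: 115 @ $21.50 + 174 @ $25.55 = $6,918.20

Ending inventory = $6,918.20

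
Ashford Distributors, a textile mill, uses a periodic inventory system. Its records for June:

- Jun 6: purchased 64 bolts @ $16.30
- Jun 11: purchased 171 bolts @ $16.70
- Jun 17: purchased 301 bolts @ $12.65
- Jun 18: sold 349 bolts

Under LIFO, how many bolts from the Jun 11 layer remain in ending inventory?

Jun 18, 349 sold [LIFO — newest first]: 301 @ $12.65 + 48 @ $16.70 = $4,609.25
Ending inventory: 64 @ $16.30 + 123 @ $16.70 = $3,097.30

123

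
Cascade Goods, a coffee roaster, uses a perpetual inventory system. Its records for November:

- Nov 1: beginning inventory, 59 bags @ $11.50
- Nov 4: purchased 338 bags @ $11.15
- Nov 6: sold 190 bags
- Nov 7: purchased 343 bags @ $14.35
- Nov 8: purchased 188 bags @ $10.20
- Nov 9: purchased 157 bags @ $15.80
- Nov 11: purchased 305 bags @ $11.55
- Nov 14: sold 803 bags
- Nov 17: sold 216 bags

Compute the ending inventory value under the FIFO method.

Nov 6, 190 sold [FIFO — oldest first]: 59 @ $11.50 + 131 @ $11.15 = $2,139.15
Nov 14, 803 sold [FIFO — oldest first]: 207 @ $11.15 + 343 @ $14.35 + 188 @ $10.20 + 65 @ $15.80 = $10,174.70
Nov 17, 216 sold [FIFO — oldest first]: 92 @ $15.80 + 124 @ $11.55 = $2,885.80
Total COGS = $2,139.15 + $10,174.70 + $2,885.80 = $15,199.65
Ending inventory: 181 @ $11.55 = $2,090.55

Ending inventory = $2,090.55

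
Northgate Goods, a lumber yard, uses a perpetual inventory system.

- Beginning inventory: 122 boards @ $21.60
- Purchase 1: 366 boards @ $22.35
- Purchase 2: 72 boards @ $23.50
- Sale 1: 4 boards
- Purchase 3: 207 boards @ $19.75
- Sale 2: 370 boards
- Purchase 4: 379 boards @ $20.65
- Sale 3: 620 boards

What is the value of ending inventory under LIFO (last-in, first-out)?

Sale 1 (4) [LIFO — newest first]: 4 @ $23.50 = $94.00
Sale 2 (370) [LIFO — newest first]: 207 @ $19.75 + 68 @ $23.50 + 95 @ $22.35 = $7,809.50
Sale 3 (620) [LIFO — newest first]: 379 @ $20.65 + 241 @ $22.35 = $13,212.70
Total COGS = $94.00 + $7,809.50 + $13,212.70 = $21,116.20
Ending inventory: 122 @ $21.60 + 30 @ $22.35 = $3,305.70

Ending inventory = $3,305.70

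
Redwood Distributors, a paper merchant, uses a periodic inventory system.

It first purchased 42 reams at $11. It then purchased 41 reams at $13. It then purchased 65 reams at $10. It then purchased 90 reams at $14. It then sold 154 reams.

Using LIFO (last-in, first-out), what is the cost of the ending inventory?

Sale 1 (154) [LIFO — newest first]: 90 @ $14 + 64 @ $10 = $1,900
Ending inventory: 42 @ $11 + 41 @ $13 + 1 @ $10 = $1,005

Ending inventory = $1,005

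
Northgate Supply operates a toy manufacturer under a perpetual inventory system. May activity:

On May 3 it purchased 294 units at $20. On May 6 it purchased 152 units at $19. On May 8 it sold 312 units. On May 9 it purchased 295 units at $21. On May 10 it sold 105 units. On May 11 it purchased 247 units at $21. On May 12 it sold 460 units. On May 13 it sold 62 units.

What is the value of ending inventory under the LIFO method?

Ending inventory = $980

May 8, 312 sold [LIFO — newest first]: 152 @ $19 + 160 @ $20 = $6,088
May 10, 105 sold [LIFO — newest first]: 105 @ $21 = $2,205
May 12, 460 sold [LIFO — newest first]: 247 @ $21 + 190 @ $21 + 23 @ $20 = $9,637
May 13, 62 sold [LIFO — newest first]: 62 @ $20 = $1,240
Total COGS = $6,088 + $2,205 + $9,637 + $1,240 = $19,170
Ending inventory: 49 @ $20 = $980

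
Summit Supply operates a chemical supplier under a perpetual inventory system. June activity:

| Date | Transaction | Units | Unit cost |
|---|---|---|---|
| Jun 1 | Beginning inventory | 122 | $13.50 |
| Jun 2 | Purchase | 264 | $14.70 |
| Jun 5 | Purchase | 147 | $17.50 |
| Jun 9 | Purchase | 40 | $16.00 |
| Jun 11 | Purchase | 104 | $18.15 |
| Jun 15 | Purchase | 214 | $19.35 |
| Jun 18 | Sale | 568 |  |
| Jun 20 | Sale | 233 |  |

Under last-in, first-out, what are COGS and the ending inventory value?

COGS = $13,553.80; ending inventory = $1,215.00

Jun 18, 568 sold [LIFO — newest first]: 214 @ $19.35 + 104 @ $18.15 + 40 @ $16.00 + 147 @ $17.50 + 63 @ $14.70 = $10,167.10
Jun 20, 233 sold [LIFO — newest first]: 201 @ $14.70 + 32 @ $13.50 = $3,386.70
Total COGS = $10,167.10 + $3,386.70 = $13,553.80
Ending inventory: 90 @ $13.50 = $1,215.00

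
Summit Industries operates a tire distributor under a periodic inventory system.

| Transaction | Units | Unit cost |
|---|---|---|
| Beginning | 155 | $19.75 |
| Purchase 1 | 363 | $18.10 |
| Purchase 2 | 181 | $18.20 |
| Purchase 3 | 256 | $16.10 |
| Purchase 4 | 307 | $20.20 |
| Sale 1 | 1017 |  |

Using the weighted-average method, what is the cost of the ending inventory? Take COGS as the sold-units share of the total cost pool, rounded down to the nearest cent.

Sale 1, sell 1017: 1017/1262 × $23,248.75 → $18,735.32
Ending inventory (cost pool remaining) = $4,513.43

Ending inventory = $4,513.43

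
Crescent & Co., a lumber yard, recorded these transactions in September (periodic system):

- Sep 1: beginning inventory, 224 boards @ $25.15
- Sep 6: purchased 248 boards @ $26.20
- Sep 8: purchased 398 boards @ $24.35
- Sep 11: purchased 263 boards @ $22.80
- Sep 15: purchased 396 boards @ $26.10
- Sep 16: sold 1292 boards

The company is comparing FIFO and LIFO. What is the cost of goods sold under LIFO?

COGS = $32,180.30

FIFO COGS: 224 @ $25.15 + 248 @ $26.20 + 398 @ $24.35 + 263 @ $22.80 + 159 @ $26.10 = $31,968.80
LIFO COGS: 396 @ $26.10 + 263 @ $22.80 + 398 @ $24.35 + 235 @ $26.20 = $32,180.30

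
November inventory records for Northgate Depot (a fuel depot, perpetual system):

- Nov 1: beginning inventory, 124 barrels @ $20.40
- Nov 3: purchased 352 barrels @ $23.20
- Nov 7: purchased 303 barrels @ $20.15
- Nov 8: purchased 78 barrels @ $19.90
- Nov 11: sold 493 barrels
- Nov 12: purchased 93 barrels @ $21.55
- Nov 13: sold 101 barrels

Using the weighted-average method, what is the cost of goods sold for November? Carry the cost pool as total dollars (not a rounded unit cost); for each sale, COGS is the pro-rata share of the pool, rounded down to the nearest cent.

After Nov 1: 124 on hand, pool $2,529.60 (≈ $20.4000 each)
After Nov 3: 476 on hand, pool $10,696.00 (≈ $22.4706 each)
After Nov 7: 779 on hand, pool $16,801.45 (≈ $21.5680 each)
After Nov 8: 857 on hand, pool $18,353.65 (≈ $21.4162 each)
Nov 11, sell 493: 493/857 × $18,353.65 → $10,558.16
After Nov 12: 457 on hand, pool $9,799.64 (≈ $21.4434 each)
Nov 13, sell 101: 101/457 × $9,799.64 → $2,165.78
Total COGS = $10,558.16 + $2,165.78 = $12,723.94
Ending inventory (cost pool remaining) = $7,633.86

COGS = $12,723.94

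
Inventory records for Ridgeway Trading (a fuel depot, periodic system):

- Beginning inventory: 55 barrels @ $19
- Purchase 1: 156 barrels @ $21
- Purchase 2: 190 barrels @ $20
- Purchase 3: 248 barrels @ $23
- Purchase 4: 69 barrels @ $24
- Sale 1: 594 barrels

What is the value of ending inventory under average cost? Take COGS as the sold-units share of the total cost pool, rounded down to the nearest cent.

Sale 1, sell 594: 594/718 × $15,481.00 → $12,807.40
Ending inventory (cost pool remaining) = $2,673.60

Ending inventory = $2,673.60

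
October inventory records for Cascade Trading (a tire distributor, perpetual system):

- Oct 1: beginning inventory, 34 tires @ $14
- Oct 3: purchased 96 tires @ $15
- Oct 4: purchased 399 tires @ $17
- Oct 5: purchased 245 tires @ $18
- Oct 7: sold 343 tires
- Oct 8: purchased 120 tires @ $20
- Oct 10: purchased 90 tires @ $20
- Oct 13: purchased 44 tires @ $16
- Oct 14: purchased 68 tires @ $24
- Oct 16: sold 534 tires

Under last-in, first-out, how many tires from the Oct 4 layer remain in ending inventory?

89

Oct 7, 343 sold [LIFO — newest first]: 245 @ $18 + 98 @ $17 = $6,076
Oct 16, 534 sold [LIFO — newest first]: 68 @ $24 + 44 @ $16 + 90 @ $20 + 120 @ $20 + 212 @ $17 = $10,140
Total COGS = $6,076 + $10,140 = $16,216
Ending inventory: 34 @ $14 + 96 @ $15 + 89 @ $17 = $3,429
Check: goods available $19,645 = COGS $16,216 + ending $3,429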